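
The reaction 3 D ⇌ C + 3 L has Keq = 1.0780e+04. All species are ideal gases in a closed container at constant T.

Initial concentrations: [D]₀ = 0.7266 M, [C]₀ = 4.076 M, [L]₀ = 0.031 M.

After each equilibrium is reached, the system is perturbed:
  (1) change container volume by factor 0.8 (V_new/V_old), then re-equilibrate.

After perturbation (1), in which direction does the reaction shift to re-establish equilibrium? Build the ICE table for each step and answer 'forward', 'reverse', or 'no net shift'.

Direction: reverse

Q₀ = 3.1654e-04 vs Keq = 1.0780e+04 ⇒ Q<K, forward
Step 1:
                  D         C         L
  I          0.7266     4.076     0.031
  C         -0.6747    0.2249    0.6747
  E         0.05195     4.301    0.7057
  solve Keq expr → x = 0.2249; check Q = 1.0780e+04
Then change container volume by factor 0.8 (V_new/V_old).
Step 2:
                  D         C         L
  I         0.06494     5.376    0.8821
  C         0.00464 -0.001547  -0.00464
  E         0.06957     5.375    0.8774
  solve Keq expr → x = -0.001547; check Q = 1.0780e+04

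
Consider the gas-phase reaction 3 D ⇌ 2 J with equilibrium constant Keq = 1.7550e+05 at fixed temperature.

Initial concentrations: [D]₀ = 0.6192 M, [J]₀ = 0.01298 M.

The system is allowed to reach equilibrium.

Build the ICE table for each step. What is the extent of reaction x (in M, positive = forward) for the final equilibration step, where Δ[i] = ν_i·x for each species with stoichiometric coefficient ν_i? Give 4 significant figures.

Q₀ = 7.0967e-04 vs Keq = 1.7550e+05 ⇒ Q<K, forward
Step 1:
                    D           J
  I            0.6192     0.01298
  C           -0.6092      0.4061
  E              0.01      0.4191
  solve Keq expr → x = 0.2031; check Q = 1.7550e+05

x = 0.2031 M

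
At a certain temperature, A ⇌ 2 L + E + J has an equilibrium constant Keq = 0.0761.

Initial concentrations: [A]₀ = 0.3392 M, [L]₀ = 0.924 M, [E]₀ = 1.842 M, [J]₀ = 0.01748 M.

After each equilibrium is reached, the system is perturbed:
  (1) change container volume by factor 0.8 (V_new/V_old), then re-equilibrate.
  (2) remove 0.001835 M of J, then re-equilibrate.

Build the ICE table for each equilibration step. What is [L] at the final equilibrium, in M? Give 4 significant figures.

[L]_eq = 1.137 M

Q₀ = 0.08104 vs Keq = 0.0761 ⇒ Q>K, reverse
Step 1:
                   A          L          E          J
  I           0.3392      0.924      1.842    0.01748
  C       9.4458e-04  -0.001889 -9.4458e-04 -9.4458e-04
  E           0.3401     0.9221      1.841    0.01654
  solve Keq expr → x = -9.4458e-04; check Q = 0.0761
Then change container volume by factor 0.8 (V_new/V_old).
Step 2:
                   A          L          E          J
  I           0.4252      1.153      2.301    0.02067
  C         0.009442   -0.01888  -0.009442  -0.009442
  E           0.4346      1.134      2.292    0.01123
  solve Keq expr → x = -0.009442; check Q = 0.0761
Then remove 0.001835 M of J.
Step 3:
                   A          L          E          J
  I           0.4346      1.134      2.292   0.009392
  C        -0.001715    0.00343   0.001715   0.001715
  E           0.4329      1.137      2.294    0.01111
  solve Keq expr → x = 0.001715; check Q = 0.0761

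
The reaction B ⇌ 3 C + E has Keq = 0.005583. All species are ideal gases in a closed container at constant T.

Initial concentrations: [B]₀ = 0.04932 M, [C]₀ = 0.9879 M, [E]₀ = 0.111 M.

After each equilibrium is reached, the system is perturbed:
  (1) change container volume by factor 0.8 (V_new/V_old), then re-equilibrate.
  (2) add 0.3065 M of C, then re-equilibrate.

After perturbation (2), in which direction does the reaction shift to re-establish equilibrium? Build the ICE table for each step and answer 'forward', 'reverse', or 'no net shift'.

Direction: reverse

Q₀ = 2.17 vs Keq = 0.005583 ⇒ Q>K, reverse
Step 1:
                   B          C          E
  I          0.04932     0.9879      0.111
  C            0.108     -0.324     -0.108
  E           0.1573     0.6639   0.003001
  solve Keq expr → x = -0.108; check Q = 0.005583
Then change container volume by factor 0.8 (V_new/V_old).
Step 2:
                   B          C          E
  I           0.1966     0.8299   0.003752
  C         0.001776  -0.005327  -0.001776
  E           0.1984     0.8246   0.001976
  solve Keq expr → x = -0.001776; check Q = 0.005583
Then add 0.3065 M of C.
Step 3:
                   B          C          E
  I           0.1984      1.131   0.001976
  C         0.001198  -0.003595  -0.001198
  E           0.1996      1.127 7.7764e-04
  solve Keq expr → x = -0.001198; check Q = 0.005583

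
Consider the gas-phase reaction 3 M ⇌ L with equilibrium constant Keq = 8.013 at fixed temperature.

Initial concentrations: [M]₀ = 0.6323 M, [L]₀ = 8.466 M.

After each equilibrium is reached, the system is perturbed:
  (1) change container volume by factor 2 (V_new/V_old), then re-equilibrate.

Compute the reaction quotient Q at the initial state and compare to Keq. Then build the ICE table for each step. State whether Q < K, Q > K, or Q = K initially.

Q₀ = 33.49 vs Keq = 8.013 ⇒ Q>K, reverse
Step 1:
                    M           L
  I            0.6323       8.466
  C            0.3811      -0.127
  E             1.013       8.339
  solve Keq expr → x = -0.127; check Q = 8.013
Then change container volume by factor 2 (V_new/V_old).
Step 2:
                    M           L
  I            0.5067       4.169
  C            0.2913    -0.09711
  E             0.798       4.072
  solve Keq expr → x = -0.09711; check Q = 8.013

Q₀ = 33.49; Q > K (proceeds reverse)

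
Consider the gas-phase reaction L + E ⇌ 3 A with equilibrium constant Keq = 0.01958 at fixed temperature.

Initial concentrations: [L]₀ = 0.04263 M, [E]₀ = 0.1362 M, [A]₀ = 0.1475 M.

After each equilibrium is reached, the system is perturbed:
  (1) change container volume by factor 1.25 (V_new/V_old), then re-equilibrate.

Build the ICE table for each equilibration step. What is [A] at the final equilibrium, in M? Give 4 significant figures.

[A]_eq = 0.05235 M

Q₀ = 0.5527 vs Keq = 0.01958 ⇒ Q>K, reverse
Step 1:
                    L           E           A
  I           0.04263      0.1362      0.1475
  C           0.02873     0.02873    -0.08619
  E           0.07136      0.1649     0.06131
  solve Keq expr → x = -0.02873; check Q = 0.01958
Then change container volume by factor 1.25 (V_new/V_old).
Step 2:
                    L           E           A
  I           0.05709      0.1319     0.04905
  C           -0.0011     -0.0011      0.0033
  E           0.05599      0.1308     0.05235
  solve Keq expr → x = 0.0011; check Q = 0.01958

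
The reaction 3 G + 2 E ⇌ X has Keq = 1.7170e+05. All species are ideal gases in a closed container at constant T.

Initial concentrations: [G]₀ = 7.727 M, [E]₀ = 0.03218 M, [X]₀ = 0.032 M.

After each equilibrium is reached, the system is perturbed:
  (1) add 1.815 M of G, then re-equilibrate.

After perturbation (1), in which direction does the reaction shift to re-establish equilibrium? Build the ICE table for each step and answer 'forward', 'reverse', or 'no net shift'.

Q₀ = 0.06698 vs Keq = 1.7170e+05 ⇒ Q<K, forward
Step 1:
                  G         E         X
  I           7.727   0.03218     0.032
  C        -0.04823  -0.03216   0.01608
  E           7.679 2.4868e-05   0.04808
  solve Keq expr → x = 0.01608; check Q = 1.7170e+05
Then add 1.815 M of G.
Step 2:
                  G         E         X
  I           9.494 2.4868e-05   0.04808
  C       -1.0167e-05 -6.7782e-06 3.3891e-06
  E           9.494 1.8090e-05   0.04808
  solve Keq expr → x = 3.3891e-06; check Q = 1.7170e+05

Direction: forward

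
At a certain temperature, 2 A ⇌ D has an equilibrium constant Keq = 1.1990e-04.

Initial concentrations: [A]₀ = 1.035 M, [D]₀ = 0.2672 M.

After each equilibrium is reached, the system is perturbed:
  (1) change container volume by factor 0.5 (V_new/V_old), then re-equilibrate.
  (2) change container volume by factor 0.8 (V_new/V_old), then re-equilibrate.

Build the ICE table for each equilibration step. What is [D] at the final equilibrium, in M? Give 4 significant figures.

Q₀ = 0.2494 vs Keq = 1.1990e-04 ⇒ Q>K, reverse
Step 1:
                  A         D
  Initial     1.035    0.2672
  Change     0.5338   -0.2669
  Equil       1.569 2.9509e-04
  solve Keq expr → x = -0.2669; check Q = 1.1990e-04
Then change container volume by factor 0.5 (V_new/V_old).
Step 2:
                  A         D
  Initial     3.138 5.9019e-04
  Change  -0.001179 5.8930e-04
  Equil       3.136  0.001179
  solve Keq expr → x = 5.8930e-04; check Q = 1.1990e-04
Then change container volume by factor 0.8 (V_new/V_old).
Step 3:
                  A         D
  Initial     3.921  0.001474
  Change  -7.3580e-04 3.6790e-04
  Equil        3.92  0.001842
  solve Keq expr → x = 3.6790e-04; check Q = 1.1990e-04

[D]_eq = 0.001842 M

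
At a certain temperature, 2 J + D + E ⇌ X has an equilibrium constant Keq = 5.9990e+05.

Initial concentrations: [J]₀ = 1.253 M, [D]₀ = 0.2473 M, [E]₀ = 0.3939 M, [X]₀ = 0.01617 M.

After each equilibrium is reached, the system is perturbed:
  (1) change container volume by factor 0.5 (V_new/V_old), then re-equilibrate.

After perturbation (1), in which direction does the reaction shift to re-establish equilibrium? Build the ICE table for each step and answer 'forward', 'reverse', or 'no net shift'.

Q₀ = 0.1057 vs Keq = 5.9990e+05 ⇒ Q<K, forward
Step 1:
                  J         D         E         X
  Initial     1.253    0.2473    0.3939   0.01617
  Change    -0.4946   -0.2473   -0.2473    0.2473
  Equil      0.7584 5.2082e-06    0.1466    0.2635
  solve Keq expr → x = 0.2473; check Q = 5.9990e+05
Then change container volume by factor 0.5 (V_new/V_old).
Step 2:
                  J         D         E         X
  Initial     1.517 1.0416e-05    0.2932    0.5269
  Change  -1.8228e-05 -9.1142e-06 -9.1142e-06 9.1142e-06
  Equil       1.517 1.3021e-06    0.2932    0.5269
  solve Keq expr → x = 9.1142e-06; check Q = 5.9990e+05

Direction: forward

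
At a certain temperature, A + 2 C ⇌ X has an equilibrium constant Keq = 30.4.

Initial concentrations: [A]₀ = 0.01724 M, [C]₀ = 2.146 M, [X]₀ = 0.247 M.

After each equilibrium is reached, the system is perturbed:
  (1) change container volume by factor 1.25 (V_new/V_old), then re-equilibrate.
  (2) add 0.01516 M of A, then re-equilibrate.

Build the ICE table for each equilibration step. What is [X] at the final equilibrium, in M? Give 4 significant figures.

[X]_eq = 0.2239 M

Q₀ = 3.111 vs Keq = 30.4 ⇒ Q<K, forward
Step 1:
                    A           C           X
  I           0.01724       2.146       0.247
  C          -0.01531    -0.03062     0.01531
  E          0.001928       2.115      0.2623
  solve Keq expr → x = 0.01531; check Q = 30.4
Then change container volume by factor 1.25 (V_new/V_old).
Step 2:
                    A           C           X
  I          0.001543       1.692      0.2098
  C        8.5309e-04    0.001706 -8.5309e-04
  E          0.002396       1.694       0.209
  solve Keq expr → x = -8.5309e-04; check Q = 30.4
Then add 0.01516 M of A.
Step 3:
                    A           C           X
  I           0.01756       1.694       0.209
  C           -0.0149    -0.02979      0.0149
  E          0.002659       1.664      0.2239
  solve Keq expr → x = 0.0149; check Q = 30.4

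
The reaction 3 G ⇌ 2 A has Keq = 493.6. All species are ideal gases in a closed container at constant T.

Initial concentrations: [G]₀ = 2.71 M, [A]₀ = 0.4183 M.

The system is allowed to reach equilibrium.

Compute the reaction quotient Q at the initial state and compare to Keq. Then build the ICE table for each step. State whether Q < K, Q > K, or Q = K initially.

Q₀ = 0.008792; Q < K (proceeds forward)

Q₀ = 0.008792 vs Keq = 493.6 ⇒ Q<K, forward
Step 1:
                    G           A
  init           2.71      0.4183
  Δ            -2.503       1.669
  eq           0.2067       2.087
  solve Keq expr → x = 0.8344; check Q = 493.6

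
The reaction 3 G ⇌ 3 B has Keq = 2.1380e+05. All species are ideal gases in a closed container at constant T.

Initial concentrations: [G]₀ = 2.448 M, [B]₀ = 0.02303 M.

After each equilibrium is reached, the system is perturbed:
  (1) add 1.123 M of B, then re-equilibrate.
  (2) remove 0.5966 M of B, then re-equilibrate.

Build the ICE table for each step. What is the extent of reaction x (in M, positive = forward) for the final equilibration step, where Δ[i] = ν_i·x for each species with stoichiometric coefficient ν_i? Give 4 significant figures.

x = 0.003271 M

Q₀ = 8.3262e-07 vs Keq = 2.1380e+05 ⇒ Q<K, forward
Step 1:
                   G          B
  Initial      2.448    0.02303
  Change      -2.407      2.407
  Equil      0.04064       2.43
  solve Keq expr → x = 0.8025; check Q = 2.1380e+05
Then add 1.123 M of B.
Step 2:
                   G          B
  Initial    0.04064      3.553
  Change     0.01847   -0.01847
  Equil      0.05912      3.535
  solve Keq expr → x = -0.006157; check Q = 2.1380e+05
Then remove 0.5966 M of B.
Step 3:
                   G          B
  Initial    0.05912      2.938
  Change   -0.009813   0.009813
  Equil       0.0493      2.948
  solve Keq expr → x = 0.003271; check Q = 2.1380e+05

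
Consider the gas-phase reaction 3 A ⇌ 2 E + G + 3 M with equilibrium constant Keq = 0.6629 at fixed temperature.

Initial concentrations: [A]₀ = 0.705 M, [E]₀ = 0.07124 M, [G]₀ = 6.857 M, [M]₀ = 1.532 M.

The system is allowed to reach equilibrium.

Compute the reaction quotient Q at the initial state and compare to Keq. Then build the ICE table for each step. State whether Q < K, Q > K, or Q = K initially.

Q₀ = 0.3571; Q < K (proceeds forward)

Q₀ = 0.3571 vs Keq = 0.6629 ⇒ Q<K, forward
Step 1:
                    A           E           G           M
  Initial       0.705     0.07124       6.857       1.532
  Change     -0.02687     0.01791    0.008956     0.02687
  Equil        0.6781     0.08915       6.866       1.559
  solve Keq expr → x = 0.008956; check Q = 0.6629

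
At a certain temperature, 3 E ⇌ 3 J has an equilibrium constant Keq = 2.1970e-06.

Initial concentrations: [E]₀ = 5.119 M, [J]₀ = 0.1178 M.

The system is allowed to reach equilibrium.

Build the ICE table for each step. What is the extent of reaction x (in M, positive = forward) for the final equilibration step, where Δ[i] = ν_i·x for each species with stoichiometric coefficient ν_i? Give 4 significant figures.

Q₀ = 1.2187e-05 vs Keq = 2.1970e-06 ⇒ Q>K, reverse
Step 1:
                    E           J
  init          5.119      0.1178
  Δ            0.0506     -0.0506
  eq             5.17      0.0672
  solve Keq expr → x = -0.01687; check Q = 2.1970e-06

x = -0.01687 M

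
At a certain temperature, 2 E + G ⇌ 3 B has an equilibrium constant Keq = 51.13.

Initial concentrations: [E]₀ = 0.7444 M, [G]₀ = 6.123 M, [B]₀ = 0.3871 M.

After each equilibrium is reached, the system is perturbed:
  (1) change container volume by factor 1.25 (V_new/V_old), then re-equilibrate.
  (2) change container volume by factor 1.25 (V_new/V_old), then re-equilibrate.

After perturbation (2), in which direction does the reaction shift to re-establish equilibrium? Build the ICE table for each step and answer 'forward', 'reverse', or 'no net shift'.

Q₀ = 0.0171 vs Keq = 51.13 ⇒ Q<K, forward
Step 1:
                    E           G           B
  Initial      0.7444       6.123      0.3871
  Change      -0.6518     -0.3259      0.9777
  Equil       0.09261       5.797       1.365
  solve Keq expr → x = 0.3259; check Q = 51.13
Then change container volume by factor 1.25 (V_new/V_old).
Step 2:
                    E           G           B
  Initial     0.07409       4.638       1.092
  Change            0           0           0
  Equil       0.07409       4.638       1.092
  solve Keq expr → x = 0; check Q = 51.13
Then change container volume by factor 1.25 (V_new/V_old).
Step 3:
                    E           G           B
  Initial     0.05927        3.71      0.8735
  Change            0           0           0
  Equil       0.05927        3.71      0.8735
  solve Keq expr → x = 0; check Q = 51.13

Direction: no net shift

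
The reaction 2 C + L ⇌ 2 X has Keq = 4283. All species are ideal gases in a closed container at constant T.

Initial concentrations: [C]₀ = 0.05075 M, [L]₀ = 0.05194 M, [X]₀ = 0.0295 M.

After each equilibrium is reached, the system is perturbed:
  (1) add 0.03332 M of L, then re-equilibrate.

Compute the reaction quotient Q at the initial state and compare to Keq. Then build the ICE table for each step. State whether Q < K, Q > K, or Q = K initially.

Q₀ = 6.505; Q < K (proceeds forward)

Q₀ = 6.505 vs Keq = 4283 ⇒ Q<K, forward
Step 1:
                    C           L           X
  I           0.05075     0.05194      0.0295
  C          -0.04423    -0.02211     0.04423
  E          0.006523     0.02983     0.07373
  solve Keq expr → x = 0.02211; check Q = 4283
Then add 0.03332 M of L.
Step 2:
                    C           L           X
  I          0.006523     0.06315     0.07373
  C          -0.00189 -9.4511e-04     0.00189
  E          0.004633      0.0622     0.07562
  solve Keq expr → x = 9.4511e-04; check Q = 4283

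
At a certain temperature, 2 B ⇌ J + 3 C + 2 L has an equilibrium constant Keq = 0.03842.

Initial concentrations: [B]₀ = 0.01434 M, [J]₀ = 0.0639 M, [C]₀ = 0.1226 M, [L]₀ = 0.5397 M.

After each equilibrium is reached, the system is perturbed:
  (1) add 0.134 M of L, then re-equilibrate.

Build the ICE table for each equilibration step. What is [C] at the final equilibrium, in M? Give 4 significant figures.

Q₀ = 0.1668 vs Keq = 0.03842 ⇒ Q>K, reverse
Step 1:
                    B           J           C           L
  init        0.01434      0.0639      0.1226      0.5397
  Δ          0.009269   -0.004634     -0.0139   -0.009269
  eq          0.02361     0.05927      0.1087      0.5304
  solve Keq expr → x = -0.004634; check Q = 0.03842
Then add 0.134 M of L.
Step 2:
                    B           J           C           L
  init        0.02361     0.05927      0.1087      0.6644
  Δ          0.003383   -0.001692   -0.005075   -0.003383
  eq          0.02699     0.05757      0.1036       0.661
  solve Keq expr → x = -0.001692; check Q = 0.03842

[C]_eq = 0.1036 M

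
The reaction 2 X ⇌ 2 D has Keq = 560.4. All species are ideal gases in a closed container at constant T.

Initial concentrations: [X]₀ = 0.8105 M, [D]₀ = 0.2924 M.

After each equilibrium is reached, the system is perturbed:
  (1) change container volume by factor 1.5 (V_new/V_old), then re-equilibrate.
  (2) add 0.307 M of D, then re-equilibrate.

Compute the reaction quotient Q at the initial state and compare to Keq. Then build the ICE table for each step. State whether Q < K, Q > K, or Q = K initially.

Q₀ = 0.1302 vs Keq = 560.4 ⇒ Q<K, forward
Step 1:
                  X         D
  Initial    0.8105    0.2924
  Change    -0.7658    0.7658
  Equil      0.0447     1.058
  solve Keq expr → x = 0.3829; check Q = 560.4
Then change container volume by factor 1.5 (V_new/V_old).
Step 2:
                  X         D
  Initial    0.0298    0.7055
  Change          0         0
  Equil      0.0298    0.7055
  solve Keq expr → x = 0; check Q = 560.4
Then add 0.307 M of D.
Step 3:
                  X         D
  Initial    0.0298     1.012
  Change    0.01244  -0.01244
  Equil     0.04224         1
  solve Keq expr → x = -0.006221; check Q = 560.4

Q₀ = 0.1302; Q < K (proceeds forward)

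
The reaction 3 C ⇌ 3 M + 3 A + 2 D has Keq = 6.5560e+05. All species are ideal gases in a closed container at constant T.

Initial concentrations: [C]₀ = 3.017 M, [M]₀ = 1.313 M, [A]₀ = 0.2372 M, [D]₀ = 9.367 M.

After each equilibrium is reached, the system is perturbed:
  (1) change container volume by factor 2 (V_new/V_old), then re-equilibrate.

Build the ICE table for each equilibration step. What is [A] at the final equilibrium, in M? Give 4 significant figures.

[A]_eq = 1.514 M

Q₀ = 0.09652 vs Keq = 6.5560e+05 ⇒ Q<K, forward
Step 1:
                  C         M         A         D
  init        3.017     1.313    0.2372     9.367
  Δ          -2.444     2.444     2.444     1.629
  eq         0.5733     3.757     2.681        11
  solve Keq expr → x = 0.8146; check Q = 6.5560e+05
Then change container volume by factor 2 (V_new/V_old).
Step 2:
                  C         M         A         D
  init       0.2866     1.878      1.34     5.498
  Δ         -0.1737    0.1737    0.1737    0.1158
  eq          0.113     2.052     1.514     5.614
  solve Keq expr → x = 0.05789; check Q = 6.5560e+05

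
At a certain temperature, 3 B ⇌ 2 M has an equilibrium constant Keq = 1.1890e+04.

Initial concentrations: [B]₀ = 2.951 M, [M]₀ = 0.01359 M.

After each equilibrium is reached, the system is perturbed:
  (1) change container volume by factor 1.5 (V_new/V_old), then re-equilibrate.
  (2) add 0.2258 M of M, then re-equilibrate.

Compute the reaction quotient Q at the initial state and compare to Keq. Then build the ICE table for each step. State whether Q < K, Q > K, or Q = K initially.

Q₀ = 7.1867e-06; Q < K (proceeds forward)

Q₀ = 7.1867e-06 vs Keq = 1.1890e+04 ⇒ Q<K, forward
Step 1:
                    B           M
  Initial       2.951     0.01359
  Change       -2.883       1.922
  Equil       0.06805       1.936
  solve Keq expr → x = 0.961; check Q = 1.1890e+04
Then change container volume by factor 1.5 (V_new/V_old).
Step 2:
                    B           M
  Initial     0.04536        1.29
  Change      0.00645     -0.0043
  Equil       0.05181       1.286
  solve Keq expr → x = -0.00215; check Q = 1.1890e+04
Then add 0.2258 M of M.
Step 3:
                    B           M
  Initial     0.05181       1.512
  Change     0.005801   -0.003868
  Equil       0.05762       1.508
  solve Keq expr → x = -0.001934; check Q = 1.1890e+04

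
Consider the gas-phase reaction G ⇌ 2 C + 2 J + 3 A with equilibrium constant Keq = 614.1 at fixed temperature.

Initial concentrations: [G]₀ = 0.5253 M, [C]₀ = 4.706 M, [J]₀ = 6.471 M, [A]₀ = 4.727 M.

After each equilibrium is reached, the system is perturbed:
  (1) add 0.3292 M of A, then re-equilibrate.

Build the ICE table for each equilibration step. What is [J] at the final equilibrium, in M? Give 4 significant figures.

Q₀ = 1.8646e+05 vs Keq = 614.1 ⇒ Q>K, reverse
Step 1:
                  G         C         J         A
  init       0.5253     4.706     6.471     4.727
  Δ          0.9732    -1.946    -1.946     -2.92
  eq          1.499      2.76     4.525     1.807
  solve Keq expr → x = -0.9732; check Q = 614.1
Then add 0.3292 M of A.
Step 2:
                  G         C         J         A
  init        1.499      2.76     4.525     2.136
  Δ         0.06728   -0.1346   -0.1346   -0.2018
  eq          1.566     2.625      4.39     1.935
  solve Keq expr → x = -0.06728; check Q = 614.1

[J]_eq = 4.39 M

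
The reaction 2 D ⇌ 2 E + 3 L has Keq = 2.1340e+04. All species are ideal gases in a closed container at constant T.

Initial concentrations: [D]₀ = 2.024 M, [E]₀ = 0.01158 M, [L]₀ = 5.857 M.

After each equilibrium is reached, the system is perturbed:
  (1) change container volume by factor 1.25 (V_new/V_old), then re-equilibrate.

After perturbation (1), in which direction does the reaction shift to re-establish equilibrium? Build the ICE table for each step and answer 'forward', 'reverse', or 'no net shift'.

Q₀ = 0.006577 vs Keq = 2.1340e+04 ⇒ Q<K, forward
Step 1:
                    D           E           L
  init          2.024     0.01158       5.857
  Δ            -1.731       1.731       2.596
  eq           0.2932       1.742       8.453
  solve Keq expr → x = 0.8654; check Q = 2.1340e+04
Then change container volume by factor 1.25 (V_new/V_old).
Step 2:
                    D           E           L
  init         0.2345       1.394       6.763
  Δ           -0.0566      0.0566      0.0849
  eq           0.1779       1.451       6.848
  solve Keq expr → x = 0.0283; check Q = 2.1340e+04

Direction: forward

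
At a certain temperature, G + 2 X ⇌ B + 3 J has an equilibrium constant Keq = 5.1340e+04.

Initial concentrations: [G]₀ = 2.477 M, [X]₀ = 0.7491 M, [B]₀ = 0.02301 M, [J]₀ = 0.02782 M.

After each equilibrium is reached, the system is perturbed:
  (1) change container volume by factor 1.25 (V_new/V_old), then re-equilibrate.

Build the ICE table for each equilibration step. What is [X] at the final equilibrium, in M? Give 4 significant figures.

[X]_eq = 0.001687 M

Q₀ = 3.5644e-07 vs Keq = 5.1340e+04 ⇒ Q<K, forward
Step 1:
                  G         X         B         J
  I           2.477    0.7491   0.02301   0.02782
  C         -0.3734   -0.7467    0.3734      1.12
  E           2.104  0.002356    0.3964     1.148
  solve Keq expr → x = 0.3734; check Q = 5.1340e+04
Then change container volume by factor 1.25 (V_new/V_old).
Step 2:
                  G         X         B         J
  I           1.683  0.001885    0.3171    0.9183
  C       -9.8937e-05 -1.9787e-04 9.8937e-05 2.9681e-04
  E           1.683  0.001687    0.3172    0.9186
  solve Keq expr → x = 9.8937e-05; check Q = 5.1340e+04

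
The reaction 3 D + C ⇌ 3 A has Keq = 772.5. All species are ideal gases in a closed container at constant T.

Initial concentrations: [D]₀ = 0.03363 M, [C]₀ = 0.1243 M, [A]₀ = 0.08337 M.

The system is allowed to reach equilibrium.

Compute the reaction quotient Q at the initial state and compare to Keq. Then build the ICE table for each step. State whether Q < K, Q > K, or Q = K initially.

Q₀ = 122.6; Q < K (proceeds forward)

Q₀ = 122.6 vs Keq = 772.5 ⇒ Q<K, forward
Step 1:
                   D          C          A
  init       0.03363     0.1243    0.08337
  Δ         -0.01246  -0.004155    0.01246
  eq         0.02117     0.1201    0.09583
  solve Keq expr → x = 0.004155; check Q = 772.5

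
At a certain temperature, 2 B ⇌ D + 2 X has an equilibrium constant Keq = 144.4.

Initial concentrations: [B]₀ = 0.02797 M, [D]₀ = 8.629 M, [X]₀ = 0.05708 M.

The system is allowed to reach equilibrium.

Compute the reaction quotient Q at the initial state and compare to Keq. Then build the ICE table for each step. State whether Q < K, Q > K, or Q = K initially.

Q₀ = 35.94; Q < K (proceeds forward)

Q₀ = 35.94 vs Keq = 144.4 ⇒ Q<K, forward
Step 1:
                   B          D          X
  Initial    0.02797      8.629    0.05708
  Change    -0.01126   0.005629    0.01126
  Equil      0.01671      8.635    0.06834
  solve Keq expr → x = 0.005629; check Q = 144.4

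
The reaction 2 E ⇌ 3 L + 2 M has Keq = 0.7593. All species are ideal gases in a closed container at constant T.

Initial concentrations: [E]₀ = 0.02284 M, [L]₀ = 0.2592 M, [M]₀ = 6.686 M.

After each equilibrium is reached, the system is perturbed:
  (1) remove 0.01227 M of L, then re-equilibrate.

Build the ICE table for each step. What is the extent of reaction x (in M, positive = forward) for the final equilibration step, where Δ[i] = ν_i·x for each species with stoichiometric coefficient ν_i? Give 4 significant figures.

x = 0.003337 M

Q₀ = 1492 vs Keq = 0.7593 ⇒ Q>K, reverse
Step 1:
                   E          L          M
  I          0.02284     0.2592      6.686
  C           0.1244    -0.1866    -0.1244
  E           0.1473    0.07258      6.562
  solve Keq expr → x = -0.06221; check Q = 0.7593
Then remove 0.01227 M of L.
Step 2:
                   E          L          M
  I           0.1473    0.06031      6.562
  C        -0.006675    0.01001   0.006675
  E           0.1406    0.07033      6.568
  solve Keq expr → x = 0.003337; check Q = 0.7593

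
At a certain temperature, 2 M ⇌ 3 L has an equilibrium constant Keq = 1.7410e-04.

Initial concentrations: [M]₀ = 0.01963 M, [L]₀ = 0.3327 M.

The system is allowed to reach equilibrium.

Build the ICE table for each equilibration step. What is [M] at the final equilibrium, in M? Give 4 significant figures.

[M]_eq = 0.2276 M

Q₀ = 95.57 vs Keq = 1.7410e-04 ⇒ Q>K, reverse
Step 1:
                    M           L
  init        0.01963      0.3327
  Δ            0.2079     -0.3119
  eq           0.2276     0.02081
  solve Keq expr → x = -0.104; check Q = 1.7410e-04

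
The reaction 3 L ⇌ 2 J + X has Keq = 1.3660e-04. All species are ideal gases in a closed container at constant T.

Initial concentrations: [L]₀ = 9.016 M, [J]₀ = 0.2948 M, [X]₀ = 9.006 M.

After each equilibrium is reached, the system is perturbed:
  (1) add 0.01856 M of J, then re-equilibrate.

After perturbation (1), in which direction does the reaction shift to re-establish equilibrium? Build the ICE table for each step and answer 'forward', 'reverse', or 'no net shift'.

Q₀ = 0.001068 vs Keq = 1.3660e-04 ⇒ Q>K, reverse
Step 1:
                   L          J          X
  I            9.016     0.2948      9.006
  C           0.2759    -0.1839   -0.09196
  E            9.292     0.1109      8.914
  solve Keq expr → x = -0.09196; check Q = 1.3660e-04
Then add 0.01856 M of J.
Step 2:
                   L          J          X
  I            9.292     0.1294      8.914
  C          0.02703   -0.01802   -0.00901
  E            9.319     0.1114      8.905
  solve Keq expr → x = -0.00901; check Q = 1.3660e-04

Direction: reverse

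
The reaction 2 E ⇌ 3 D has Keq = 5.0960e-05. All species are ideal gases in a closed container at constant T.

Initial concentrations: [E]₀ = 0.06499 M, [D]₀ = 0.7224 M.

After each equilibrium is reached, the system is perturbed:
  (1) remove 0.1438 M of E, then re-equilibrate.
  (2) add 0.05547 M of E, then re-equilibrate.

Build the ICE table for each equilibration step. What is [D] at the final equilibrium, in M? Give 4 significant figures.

[D]_eq = 0.02157 M

Q₀ = 89.26 vs Keq = 5.0960e-05 ⇒ Q>K, reverse
Step 1:
                  E         D
  I         0.06499    0.7224
  C          0.4654   -0.6981
  E          0.5304   0.02429
  solve Keq expr → x = -0.2327; check Q = 5.0960e-05
Then remove 0.1438 M of E.
Step 2:
                  E         D
  I          0.3866   0.02429
  C         0.00301 -0.004516
  E          0.3896   0.01978
  solve Keq expr → x = -0.001505; check Q = 5.0960e-05
Then add 0.05547 M of E.
Step 3:
                  E         D
  I          0.4451   0.01978
  C       -0.001198  0.001796
  E          0.4439   0.02157
  solve Keq expr → x = 5.9881e-04; check Q = 5.0960e-05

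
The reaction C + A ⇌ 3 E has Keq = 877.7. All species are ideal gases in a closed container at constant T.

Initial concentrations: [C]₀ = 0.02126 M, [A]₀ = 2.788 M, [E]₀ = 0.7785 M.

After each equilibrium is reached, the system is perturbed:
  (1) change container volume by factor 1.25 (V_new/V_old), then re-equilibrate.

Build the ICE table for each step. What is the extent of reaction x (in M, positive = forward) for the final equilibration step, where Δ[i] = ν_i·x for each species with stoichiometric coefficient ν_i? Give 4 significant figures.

x = 3.9179e-05 M

Q₀ = 7.96 vs Keq = 877.7 ⇒ Q<K, forward
Step 1:
                   C          A          E
  init       0.02126      2.788     0.7785
  Δ         -0.02101   -0.02101    0.06304
  eq      2.4540e-04      2.767     0.8415
  solve Keq expr → x = 0.02101; check Q = 877.7
Then change container volume by factor 1.25 (V_new/V_old).
Step 2:
                   C          A          E
  init    1.9632e-04      2.214     0.6732
  Δ       -3.9179e-05 -3.9179e-05 1.1754e-04
  eq      1.5714e-04      2.214     0.6734
  solve Keq expr → x = 3.9179e-05; check Q = 877.7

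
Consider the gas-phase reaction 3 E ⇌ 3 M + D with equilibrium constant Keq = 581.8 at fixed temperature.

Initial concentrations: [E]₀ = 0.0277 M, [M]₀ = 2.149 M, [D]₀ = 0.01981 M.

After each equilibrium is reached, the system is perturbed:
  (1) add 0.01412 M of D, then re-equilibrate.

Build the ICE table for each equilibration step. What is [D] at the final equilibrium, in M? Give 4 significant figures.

[D]_eq = 0.02023 M

Q₀ = 9250 vs Keq = 581.8 ⇒ Q>K, reverse
Step 1:
                  E         M         D
  I          0.0277     2.149   0.01981
  C         0.02793  -0.02793 -0.009311
  E         0.05563     2.121    0.0105
  solve Keq expr → x = -0.009311; check Q = 581.8
Then add 0.01412 M of D.
Step 2:
                  E         M         D
  I         0.05563     2.121   0.02462
  C         0.01317  -0.01317 -0.004389
  E          0.0688     2.108   0.02023
  solve Keq expr → x = -0.004389; check Q = 581.8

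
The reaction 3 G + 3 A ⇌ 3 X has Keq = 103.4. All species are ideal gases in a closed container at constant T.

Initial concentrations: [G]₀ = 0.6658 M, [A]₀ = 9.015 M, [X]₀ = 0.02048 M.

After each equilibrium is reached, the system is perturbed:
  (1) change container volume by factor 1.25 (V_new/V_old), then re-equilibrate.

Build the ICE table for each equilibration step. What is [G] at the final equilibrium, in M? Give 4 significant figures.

Q₀ = 3.9725e-08 vs Keq = 103.4 ⇒ Q<K, forward
Step 1:
                   G          A          X
  Initial     0.6658      9.015    0.02048
  Change     -0.6488    -0.6488     0.6488
  Equil      0.01704      8.366     0.6692
  solve Keq expr → x = 0.2163; check Q = 103.4
Then change container volume by factor 1.25 (V_new/V_old).
Step 2:
                   G          A          X
  Initial    0.01363      6.693     0.5354
  Change    0.003295   0.003295  -0.003295
  Equil      0.01693      6.696     0.5321
  solve Keq expr → x = -0.001098; check Q = 103.4

[G]_eq = 0.01693 M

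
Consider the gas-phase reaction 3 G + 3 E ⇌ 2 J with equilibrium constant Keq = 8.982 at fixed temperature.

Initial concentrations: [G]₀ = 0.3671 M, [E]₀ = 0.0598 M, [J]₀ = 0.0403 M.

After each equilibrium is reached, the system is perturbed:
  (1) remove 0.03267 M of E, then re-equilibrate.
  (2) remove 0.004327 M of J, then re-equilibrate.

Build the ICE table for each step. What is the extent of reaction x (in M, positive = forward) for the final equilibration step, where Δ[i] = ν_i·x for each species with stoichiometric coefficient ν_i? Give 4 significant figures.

Q₀ = 153.5 vs Keq = 8.982 ⇒ Q>K, reverse
Step 1:
                   G          E          J
  I           0.3671     0.0598     0.0403
  C          0.03011    0.03011   -0.02007
  E           0.3972    0.08991    0.02023
  solve Keq expr → x = -0.01004; check Q = 8.982
Then remove 0.03267 M of E.
Step 2:
                   G          E          J
  I           0.3972    0.05724    0.02023
  C         0.009982   0.009982  -0.006655
  E           0.4072    0.06722    0.01357
  solve Keq expr → x = -0.003327; check Q = 8.982
Then remove 0.004327 M of J.
Step 3:
                   G          E          J
  I           0.4072    0.06722   0.009245
  C        -0.004285  -0.004285   0.002857
  E           0.4029    0.06294     0.0121
  solve Keq expr → x = 0.001428; check Q = 8.982

x = 0.001428 M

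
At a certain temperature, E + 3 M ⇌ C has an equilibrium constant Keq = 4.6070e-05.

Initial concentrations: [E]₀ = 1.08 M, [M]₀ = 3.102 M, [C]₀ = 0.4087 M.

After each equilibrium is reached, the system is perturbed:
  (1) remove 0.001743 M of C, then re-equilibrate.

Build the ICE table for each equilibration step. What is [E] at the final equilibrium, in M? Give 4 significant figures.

Q₀ = 0.01268 vs Keq = 4.6070e-05 ⇒ Q>K, reverse
Step 1:
                  E         M         C
  I            1.08     3.102    0.4087
  C          0.4032      1.21   -0.4032
  E           1.483     4.312  0.005477
  solve Keq expr → x = -0.4032; check Q = 4.6070e-05
Then remove 0.001743 M of C.
Step 2:
                  E         M         C
  I           1.483     4.312  0.003734
  C       -0.001717 -0.005151  0.001717
  E           1.482     4.307  0.005451
  solve Keq expr → x = 0.001717; check Q = 4.6070e-05

[E]_eq = 1.482 M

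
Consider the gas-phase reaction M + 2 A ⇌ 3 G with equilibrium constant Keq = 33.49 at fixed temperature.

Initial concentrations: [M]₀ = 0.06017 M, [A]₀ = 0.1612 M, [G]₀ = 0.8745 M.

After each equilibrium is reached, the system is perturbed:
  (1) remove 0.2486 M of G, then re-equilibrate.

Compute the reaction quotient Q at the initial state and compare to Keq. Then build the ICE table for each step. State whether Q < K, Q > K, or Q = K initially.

Q₀ = 427.7; Q > K (proceeds reverse)

Q₀ = 427.7 vs Keq = 33.49 ⇒ Q>K, reverse
Step 1:
                   M          A          G
  init       0.06017     0.1612     0.8745
  Δ          0.06145     0.1229    -0.1843
  eq          0.1216     0.2841     0.6902
  solve Keq expr → x = -0.06145; check Q = 33.49
Then remove 0.2486 M of G.
Step 2:
                   M          A          G
  init        0.1216     0.2841     0.4416
  Δ         -0.03056   -0.06112    0.09168
  eq         0.09106      0.223     0.5332
  solve Keq expr → x = 0.03056; check Q = 33.49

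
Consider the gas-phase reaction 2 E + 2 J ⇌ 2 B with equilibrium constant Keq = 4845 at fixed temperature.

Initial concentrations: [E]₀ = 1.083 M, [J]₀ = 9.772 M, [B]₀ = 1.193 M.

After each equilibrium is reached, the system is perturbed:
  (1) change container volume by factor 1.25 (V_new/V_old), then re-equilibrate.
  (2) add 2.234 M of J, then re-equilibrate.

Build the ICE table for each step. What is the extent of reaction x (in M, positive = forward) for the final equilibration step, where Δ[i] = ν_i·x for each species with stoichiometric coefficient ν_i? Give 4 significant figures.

Q₀ = 0.01271 vs Keq = 4845 ⇒ Q<K, forward
Step 1:
                    E           J           B
  init          1.083       9.772       1.193
  Δ            -1.079      -1.079       1.079
  eq         0.003755       8.693       2.272
  solve Keq expr → x = 0.5396; check Q = 4845
Then change container volume by factor 1.25 (V_new/V_old).
Step 2:
                    E           J           B
  init       0.003004       6.954       1.818
  Δ        7.4912e-04  7.4912e-04 -7.4912e-04
  eq         0.003753       6.955       1.817
  solve Keq expr → x = -3.7456e-04; check Q = 4845
Then add 2.234 M of J.
Step 3:
                    E           J           B
  init       0.003753       9.189       1.817
  Δ       -9.1081e-04 -9.1081e-04  9.1081e-04
  eq         0.002843       9.188       1.818
  solve Keq expr → x = 4.5541e-04; check Q = 4845

x = 4.5541e-04 M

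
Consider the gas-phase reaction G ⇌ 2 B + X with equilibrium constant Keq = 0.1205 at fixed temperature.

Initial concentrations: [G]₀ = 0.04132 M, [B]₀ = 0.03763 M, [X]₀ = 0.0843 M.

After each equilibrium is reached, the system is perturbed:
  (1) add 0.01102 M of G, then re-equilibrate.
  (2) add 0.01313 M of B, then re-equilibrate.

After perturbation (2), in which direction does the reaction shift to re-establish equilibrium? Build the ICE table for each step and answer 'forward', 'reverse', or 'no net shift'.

Direction: reverse

Q₀ = 0.002889 vs Keq = 0.1205 ⇒ Q<K, forward
Step 1:
                   G          B          X
  Initial    0.04132    0.03763     0.0843
  Change    -0.03156    0.06312    0.03156
  Equil      0.00976     0.1008     0.1159
  solve Keq expr → x = 0.03156; check Q = 0.1205
Then add 0.01102 M of G.
Step 2:
                   G          B          X
  Initial    0.02078     0.1008     0.1159
  Change   -0.007224    0.01445   0.007224
  Equil      0.01356     0.1152     0.1231
  solve Keq expr → x = 0.007224; check Q = 0.1205
Then add 0.01313 M of B.
Step 3:
                   G          B          X
  Initial    0.01356     0.1283     0.1231
  Change    0.001986  -0.003972  -0.001986
  Equil      0.01554     0.1244     0.1211
  solve Keq expr → x = -0.001986; check Q = 0.1205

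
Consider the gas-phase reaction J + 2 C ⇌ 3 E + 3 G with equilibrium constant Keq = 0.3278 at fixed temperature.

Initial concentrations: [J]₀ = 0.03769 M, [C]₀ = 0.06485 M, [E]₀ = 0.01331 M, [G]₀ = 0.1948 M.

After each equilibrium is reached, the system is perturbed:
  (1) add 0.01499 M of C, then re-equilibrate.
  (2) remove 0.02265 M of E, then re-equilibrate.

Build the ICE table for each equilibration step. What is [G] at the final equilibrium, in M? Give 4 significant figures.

Q₀ = 1.0997e-04 vs Keq = 0.3278 ⇒ Q<K, forward
Step 1:
                   J          C          E          G
  Initial    0.03769    0.06485    0.01331     0.1948
  Change    -0.01837   -0.03675    0.05512    0.05512
  Equil      0.01932     0.0281    0.06843     0.2499
  solve Keq expr → x = 0.01837; check Q = 0.3278
Then add 0.01499 M of C.
Step 2:
                   J          C          E          G
  Initial    0.01932    0.04309    0.06843     0.2499
  Change   -0.002717  -0.005433    0.00815    0.00815
  Equil       0.0166    0.03766    0.07658     0.2581
  solve Keq expr → x = 0.002717; check Q = 0.3278
Then remove 0.02265 M of E.
Step 3:
                   J          C          E          G
  Initial     0.0166    0.03766    0.05393     0.2581
  Change    -0.00284  -0.005679   0.008519   0.008519
  Equil      0.01376    0.03198    0.06245     0.2666
  solve Keq expr → x = 0.00284; check Q = 0.3278

[G]_eq = 0.2666 M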